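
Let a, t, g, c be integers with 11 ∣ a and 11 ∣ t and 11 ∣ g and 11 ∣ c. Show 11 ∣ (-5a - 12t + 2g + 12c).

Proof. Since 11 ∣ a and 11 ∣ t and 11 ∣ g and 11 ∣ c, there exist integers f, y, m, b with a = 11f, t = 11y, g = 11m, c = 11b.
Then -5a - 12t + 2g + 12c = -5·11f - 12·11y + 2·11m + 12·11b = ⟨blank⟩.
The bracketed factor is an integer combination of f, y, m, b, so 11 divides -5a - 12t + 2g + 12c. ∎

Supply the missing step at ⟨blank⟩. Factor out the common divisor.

Pull the common 11 out of every term: -5·11f - 12·11y + 2·11m + 12·11b = 11(12b - 5f + 2m - 12y).
12b - 5f + 2m - 12y is an integer, which exhibits the divisibility.

11(12b - 5f + 2m - 12y)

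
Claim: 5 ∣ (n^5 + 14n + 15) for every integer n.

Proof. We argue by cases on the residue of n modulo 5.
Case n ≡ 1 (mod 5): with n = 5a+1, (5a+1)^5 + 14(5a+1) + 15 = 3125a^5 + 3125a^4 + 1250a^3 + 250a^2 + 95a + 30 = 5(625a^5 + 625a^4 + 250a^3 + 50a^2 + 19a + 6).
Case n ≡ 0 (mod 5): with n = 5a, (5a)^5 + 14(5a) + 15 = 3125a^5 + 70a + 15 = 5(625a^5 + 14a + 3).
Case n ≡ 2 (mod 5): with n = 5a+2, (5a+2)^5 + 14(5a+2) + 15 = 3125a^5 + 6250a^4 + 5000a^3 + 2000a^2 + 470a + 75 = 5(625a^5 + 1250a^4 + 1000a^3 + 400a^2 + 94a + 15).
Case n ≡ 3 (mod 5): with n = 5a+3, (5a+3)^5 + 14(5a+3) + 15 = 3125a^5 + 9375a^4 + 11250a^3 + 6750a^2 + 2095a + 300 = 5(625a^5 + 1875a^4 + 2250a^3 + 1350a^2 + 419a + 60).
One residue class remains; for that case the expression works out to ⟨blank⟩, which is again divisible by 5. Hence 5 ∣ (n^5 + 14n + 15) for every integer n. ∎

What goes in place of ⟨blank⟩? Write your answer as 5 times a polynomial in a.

The residues treated are {1, 0, 2, 3}, so the missing case is n ≡ 4 (mod 5); write n = 5a+4.
Then (5a+4)^5 + 14(5a+4) + 15 = 3125a^5 + 12500a^4 + 20000a^3 + 16000a^2 + 6470a + 1095 = 5(625a^5 + 2500a^4 + 4000a^3 + 3200a^2 + 1294a + 219).

5(625a^5 + 2500a^4 + 4000a^3 + 3200a^2 + 1294a + 219)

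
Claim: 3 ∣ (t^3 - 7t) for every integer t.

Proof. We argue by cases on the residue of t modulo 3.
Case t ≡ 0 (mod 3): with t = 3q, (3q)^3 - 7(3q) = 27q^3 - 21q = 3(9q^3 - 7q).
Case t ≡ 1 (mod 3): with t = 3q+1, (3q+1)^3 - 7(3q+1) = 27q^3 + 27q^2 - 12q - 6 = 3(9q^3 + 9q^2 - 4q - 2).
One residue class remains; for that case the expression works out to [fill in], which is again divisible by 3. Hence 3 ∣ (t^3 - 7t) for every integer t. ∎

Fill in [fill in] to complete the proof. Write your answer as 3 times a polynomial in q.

3(9q^3 + 18q^2 + 5q - 2)

Only t ≡ 2 (mod 3) is unaccounted for. Put t = 3q+2:
(3q+2)^3 - 7(3q+2) expands to 27q^3 + 54q^2 + 15q - 6,
and factoring out 3 leaves 3(9q^3 + 18q^2 + 5q - 2).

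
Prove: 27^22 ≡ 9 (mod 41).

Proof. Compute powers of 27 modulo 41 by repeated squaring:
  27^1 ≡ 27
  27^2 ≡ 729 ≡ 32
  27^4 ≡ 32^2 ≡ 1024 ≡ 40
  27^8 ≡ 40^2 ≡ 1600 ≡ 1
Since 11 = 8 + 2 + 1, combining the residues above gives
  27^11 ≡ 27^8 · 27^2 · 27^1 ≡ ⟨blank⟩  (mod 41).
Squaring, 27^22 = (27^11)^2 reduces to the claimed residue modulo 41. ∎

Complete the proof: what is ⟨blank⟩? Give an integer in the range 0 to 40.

3

27^8 · 27^2 · 27^1 ≡ 1 · 32 · 27 = 864.
864 mod 41 = 3, so 27^11 ≡ 3 (mod 41).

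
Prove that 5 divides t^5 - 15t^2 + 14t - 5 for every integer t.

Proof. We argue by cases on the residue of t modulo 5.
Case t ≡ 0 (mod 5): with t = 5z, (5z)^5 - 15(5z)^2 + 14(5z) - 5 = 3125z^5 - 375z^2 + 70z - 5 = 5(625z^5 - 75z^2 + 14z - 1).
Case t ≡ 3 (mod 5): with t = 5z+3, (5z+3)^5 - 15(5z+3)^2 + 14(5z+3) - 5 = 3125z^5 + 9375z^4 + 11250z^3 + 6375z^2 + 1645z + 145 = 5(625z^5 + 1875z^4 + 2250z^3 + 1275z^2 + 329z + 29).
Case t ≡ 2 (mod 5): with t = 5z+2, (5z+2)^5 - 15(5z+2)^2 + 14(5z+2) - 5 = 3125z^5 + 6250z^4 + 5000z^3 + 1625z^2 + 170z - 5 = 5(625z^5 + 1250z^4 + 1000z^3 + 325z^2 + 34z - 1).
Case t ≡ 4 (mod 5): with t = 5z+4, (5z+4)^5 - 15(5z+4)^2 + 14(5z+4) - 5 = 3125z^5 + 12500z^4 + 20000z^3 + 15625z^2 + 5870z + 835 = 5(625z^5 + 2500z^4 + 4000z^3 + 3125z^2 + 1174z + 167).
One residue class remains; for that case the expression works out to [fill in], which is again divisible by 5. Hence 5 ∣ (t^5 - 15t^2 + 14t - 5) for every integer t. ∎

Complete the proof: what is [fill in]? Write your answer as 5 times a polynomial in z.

The residues treated are {0, 3, 2, 4}, so the missing case is t ≡ 1 (mod 5); write t = 5z+1.
Then (5z+1)^5 - 15(5z+1)^2 + 14(5z+1) - 5 = 3125z^5 + 3125z^4 + 1250z^3 - 125z^2 - 55z - 5 = 5(625z^5 + 625z^4 + 250z^3 - 25z^2 - 11z - 1).

5(625z^5 + 625z^4 + 250z^3 - 25z^2 - 11z - 1)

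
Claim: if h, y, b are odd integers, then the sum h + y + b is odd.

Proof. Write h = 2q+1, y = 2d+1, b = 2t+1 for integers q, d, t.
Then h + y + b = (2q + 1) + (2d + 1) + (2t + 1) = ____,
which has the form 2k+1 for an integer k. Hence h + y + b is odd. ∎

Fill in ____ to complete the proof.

(2q + 1) + (2d + 1) + (2t + 1) = 2d + 2q + 2t + 3
= 2(d + q + t + 1) + 1.
Since d + q + t + 1 is an integer, the sum is of the form 2k+1 for an integer k.

2(d + q + t + 1) + 1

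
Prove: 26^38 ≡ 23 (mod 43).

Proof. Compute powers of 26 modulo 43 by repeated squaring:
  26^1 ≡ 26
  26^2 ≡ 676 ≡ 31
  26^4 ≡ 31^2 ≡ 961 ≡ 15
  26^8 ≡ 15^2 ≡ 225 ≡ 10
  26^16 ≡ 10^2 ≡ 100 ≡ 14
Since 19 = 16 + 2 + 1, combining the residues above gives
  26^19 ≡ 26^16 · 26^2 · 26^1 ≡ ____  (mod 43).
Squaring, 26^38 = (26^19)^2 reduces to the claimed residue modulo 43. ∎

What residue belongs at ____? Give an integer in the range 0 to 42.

18

Multiply the listed residues: 14 · 31 · 26 = 434 → 11284.
Reducing modulo 43: 11284 = 262·43 + 18, so 26^19 ≡ 18.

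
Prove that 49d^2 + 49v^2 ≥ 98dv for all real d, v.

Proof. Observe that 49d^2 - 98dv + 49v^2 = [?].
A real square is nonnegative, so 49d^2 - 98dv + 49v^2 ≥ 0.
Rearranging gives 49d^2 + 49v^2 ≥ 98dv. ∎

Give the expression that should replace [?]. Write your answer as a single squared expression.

49d^2 - 98dv + 49v^2 is a perfect-square trinomial: the outer terms are (7d)^2 and (7v)^2, and the cross term is -2·7d·7v.
So 49d^2 - 98dv + 49v^2 = (7d - 7v)^2 ≥ 0.

(7d - 7v)^2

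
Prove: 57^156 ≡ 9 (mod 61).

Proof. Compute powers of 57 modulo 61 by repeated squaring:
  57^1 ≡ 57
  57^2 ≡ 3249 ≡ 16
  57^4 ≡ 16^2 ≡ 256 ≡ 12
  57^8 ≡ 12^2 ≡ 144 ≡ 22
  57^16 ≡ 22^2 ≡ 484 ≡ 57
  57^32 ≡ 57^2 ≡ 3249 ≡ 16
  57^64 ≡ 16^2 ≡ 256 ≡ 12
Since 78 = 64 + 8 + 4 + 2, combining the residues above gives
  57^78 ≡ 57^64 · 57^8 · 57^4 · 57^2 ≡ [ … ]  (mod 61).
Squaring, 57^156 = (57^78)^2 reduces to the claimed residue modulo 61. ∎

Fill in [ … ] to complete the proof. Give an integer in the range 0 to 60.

Multiply the listed residues: 12 · 22 · 12 · 16 = 264 → 3168 → 50688.
Reducing modulo 61: 50688 = 830·61 + 58, so 57^78 ≡ 58.

58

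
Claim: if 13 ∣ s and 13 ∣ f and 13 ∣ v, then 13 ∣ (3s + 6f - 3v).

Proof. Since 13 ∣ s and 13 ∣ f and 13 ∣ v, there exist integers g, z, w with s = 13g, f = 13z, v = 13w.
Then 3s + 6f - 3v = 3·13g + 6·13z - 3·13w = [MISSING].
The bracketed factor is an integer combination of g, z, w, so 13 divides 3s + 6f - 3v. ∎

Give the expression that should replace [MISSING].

Each term has a factor of 13: 3·13g + 6·13z - 3·13w = 13·(3g - 3w + 6z).
Since 3g - 3w + 6z is an integer, 13 ∣ (3s + 6f - 3v).

13(3g - 3w + 6z)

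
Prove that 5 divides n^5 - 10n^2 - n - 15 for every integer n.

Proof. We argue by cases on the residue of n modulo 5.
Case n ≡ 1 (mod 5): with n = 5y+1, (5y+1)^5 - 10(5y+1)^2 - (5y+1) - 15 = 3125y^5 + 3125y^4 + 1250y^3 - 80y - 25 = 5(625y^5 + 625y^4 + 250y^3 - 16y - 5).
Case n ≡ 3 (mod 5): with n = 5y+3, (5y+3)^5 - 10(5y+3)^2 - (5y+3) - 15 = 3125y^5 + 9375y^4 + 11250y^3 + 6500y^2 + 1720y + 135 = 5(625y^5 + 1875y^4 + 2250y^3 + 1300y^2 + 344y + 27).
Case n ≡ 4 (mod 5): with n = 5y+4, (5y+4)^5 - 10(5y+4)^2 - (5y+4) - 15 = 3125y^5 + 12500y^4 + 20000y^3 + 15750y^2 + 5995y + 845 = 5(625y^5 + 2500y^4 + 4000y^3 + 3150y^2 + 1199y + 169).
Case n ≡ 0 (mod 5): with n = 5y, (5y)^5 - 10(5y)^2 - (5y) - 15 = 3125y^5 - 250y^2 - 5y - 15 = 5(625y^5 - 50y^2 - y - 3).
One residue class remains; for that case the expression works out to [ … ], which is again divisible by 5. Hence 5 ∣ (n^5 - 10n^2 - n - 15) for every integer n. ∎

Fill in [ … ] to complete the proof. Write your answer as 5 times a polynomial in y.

5(625y^5 + 1250y^4 + 1000y^3 + 350y^2 + 39y - 5)

Only n ≡ 2 (mod 5) is unaccounted for. Put n = 5y+2:
(5y+2)^5 - 10(5y+2)^2 - (5y+2) - 15 expands to 3125y^5 + 6250y^4 + 5000y^3 + 1750y^2 + 195y - 25,
and factoring out 5 leaves 5(625y^5 + 1250y^4 + 1000y^3 + 350y^2 + 39y - 5).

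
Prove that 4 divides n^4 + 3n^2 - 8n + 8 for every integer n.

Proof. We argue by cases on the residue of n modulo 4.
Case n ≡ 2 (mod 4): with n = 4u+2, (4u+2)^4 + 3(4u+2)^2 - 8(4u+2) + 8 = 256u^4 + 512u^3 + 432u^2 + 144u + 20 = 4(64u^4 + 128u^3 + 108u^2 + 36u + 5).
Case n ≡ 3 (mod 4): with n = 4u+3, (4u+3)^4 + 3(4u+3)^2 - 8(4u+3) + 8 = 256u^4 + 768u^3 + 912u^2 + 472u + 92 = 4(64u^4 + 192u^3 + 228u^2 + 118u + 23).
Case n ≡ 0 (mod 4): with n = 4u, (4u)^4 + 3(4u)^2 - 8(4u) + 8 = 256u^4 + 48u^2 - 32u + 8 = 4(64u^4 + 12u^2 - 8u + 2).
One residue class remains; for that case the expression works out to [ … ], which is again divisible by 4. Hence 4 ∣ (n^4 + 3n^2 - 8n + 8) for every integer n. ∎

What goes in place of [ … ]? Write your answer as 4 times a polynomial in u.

4(64u^4 + 64u^3 + 36u^2 + 2u + 1)

The residues treated are {2, 3, 0}, so the missing case is n ≡ 1 (mod 4); write n = 4u+1.
Then (4u+1)^4 + 3(4u+1)^2 - 8(4u+1) + 8 = 256u^4 + 256u^3 + 144u^2 + 8u + 4 = 4(64u^4 + 64u^3 + 36u^2 + 2u + 1).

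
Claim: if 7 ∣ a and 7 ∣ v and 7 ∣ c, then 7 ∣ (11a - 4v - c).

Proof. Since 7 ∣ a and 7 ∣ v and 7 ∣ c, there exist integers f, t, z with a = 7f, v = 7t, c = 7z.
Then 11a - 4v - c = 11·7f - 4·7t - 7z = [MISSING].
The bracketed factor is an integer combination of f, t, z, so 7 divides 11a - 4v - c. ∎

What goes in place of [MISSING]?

7(11f - 4t - z)

Each term has a factor of 7: 11·7f - 4·7t - 7z = 7·(11f - 4t - z).
Since 11f - 4t - z is an integer, 7 ∣ (11a - 4v - c).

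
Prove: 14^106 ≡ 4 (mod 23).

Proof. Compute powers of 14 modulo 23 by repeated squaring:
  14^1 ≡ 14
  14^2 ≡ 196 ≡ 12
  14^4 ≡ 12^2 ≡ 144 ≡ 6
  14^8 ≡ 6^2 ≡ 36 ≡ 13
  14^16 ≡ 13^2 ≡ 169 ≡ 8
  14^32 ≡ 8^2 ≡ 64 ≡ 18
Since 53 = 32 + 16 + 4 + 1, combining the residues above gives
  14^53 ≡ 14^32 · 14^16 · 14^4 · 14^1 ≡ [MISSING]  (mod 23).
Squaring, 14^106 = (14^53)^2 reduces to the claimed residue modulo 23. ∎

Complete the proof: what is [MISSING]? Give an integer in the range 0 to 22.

Multiply the listed residues: 18 · 8 · 6 · 14 = 144 → 864 → 12096.
Reducing modulo 23: 12096 = 525·23 + 21, so 14^53 ≡ 21.

21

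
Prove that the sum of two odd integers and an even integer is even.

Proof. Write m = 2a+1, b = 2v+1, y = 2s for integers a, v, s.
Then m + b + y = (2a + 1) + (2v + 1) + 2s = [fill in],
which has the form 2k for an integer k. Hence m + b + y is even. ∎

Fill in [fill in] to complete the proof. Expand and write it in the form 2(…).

Expanding: (2a + 1) + (2v + 1) + 2s = 2a + 2s + 2v + 2.
Every term is even; pulling out the factor of 2 gives 2(a + s + v + 1).

2(a + s + v + 1)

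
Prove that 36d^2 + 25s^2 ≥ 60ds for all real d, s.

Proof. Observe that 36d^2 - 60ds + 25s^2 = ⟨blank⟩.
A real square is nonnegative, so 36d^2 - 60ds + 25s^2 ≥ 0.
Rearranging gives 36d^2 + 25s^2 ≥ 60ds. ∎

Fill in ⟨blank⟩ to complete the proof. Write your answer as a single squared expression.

(6d - 5s)^2

36d^2 - 60ds + 25s^2 is a perfect-square trinomial: the outer terms are (6d)^2 and (5s)^2, and the cross term is -2·6d·5s.
So 36d^2 - 60ds + 25s^2 = (6d - 5s)^2 ≥ 0.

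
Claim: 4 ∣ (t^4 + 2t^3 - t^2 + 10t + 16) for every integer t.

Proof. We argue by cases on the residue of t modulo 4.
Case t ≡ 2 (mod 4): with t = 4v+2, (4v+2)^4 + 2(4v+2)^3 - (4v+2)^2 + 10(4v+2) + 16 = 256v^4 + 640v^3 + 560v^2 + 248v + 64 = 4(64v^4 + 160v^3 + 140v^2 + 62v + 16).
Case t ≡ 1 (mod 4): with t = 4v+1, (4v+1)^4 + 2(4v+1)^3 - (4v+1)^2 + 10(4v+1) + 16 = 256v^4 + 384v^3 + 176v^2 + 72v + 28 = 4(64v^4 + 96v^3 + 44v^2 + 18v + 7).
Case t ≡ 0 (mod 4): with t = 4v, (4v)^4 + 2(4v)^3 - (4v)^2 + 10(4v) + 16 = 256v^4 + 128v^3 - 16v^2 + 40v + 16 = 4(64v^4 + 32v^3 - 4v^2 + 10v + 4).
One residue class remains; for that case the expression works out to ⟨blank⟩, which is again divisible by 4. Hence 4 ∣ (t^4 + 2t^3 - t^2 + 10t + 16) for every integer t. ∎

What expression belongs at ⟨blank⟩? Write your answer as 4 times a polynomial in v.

4(64v^4 + 224v^3 + 284v^2 + 166v + 43)

The residues treated are {2, 1, 0}, so the missing case is t ≡ 3 (mod 4); write t = 4v+3.
Then (4v+3)^4 + 2(4v+3)^3 - (4v+3)^2 + 10(4v+3) + 16 = 256v^4 + 896v^3 + 1136v^2 + 664v + 172 = 4(64v^4 + 224v^3 + 284v^2 + 166v + 43).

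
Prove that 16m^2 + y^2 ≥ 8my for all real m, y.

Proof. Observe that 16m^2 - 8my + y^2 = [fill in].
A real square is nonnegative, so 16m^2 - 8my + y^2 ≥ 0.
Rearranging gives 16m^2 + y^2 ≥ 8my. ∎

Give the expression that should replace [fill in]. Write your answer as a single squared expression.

(4m - y)^2

The leading and trailing coefficients are 4^2 and 1^2, and 8 = 2·4·1, so the trinomial is (4m - y)^2.
Hence 16m^2 - 8my + y^2 ≥ 0.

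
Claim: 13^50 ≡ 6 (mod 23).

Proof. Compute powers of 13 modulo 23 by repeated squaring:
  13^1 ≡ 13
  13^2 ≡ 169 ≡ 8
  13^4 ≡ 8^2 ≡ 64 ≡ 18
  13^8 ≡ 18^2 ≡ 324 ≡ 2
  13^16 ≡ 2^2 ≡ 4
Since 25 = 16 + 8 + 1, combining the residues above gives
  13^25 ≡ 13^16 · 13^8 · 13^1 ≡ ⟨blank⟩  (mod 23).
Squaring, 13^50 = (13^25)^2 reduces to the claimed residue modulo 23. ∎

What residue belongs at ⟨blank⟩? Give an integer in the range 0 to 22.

13^16 · 13^8 · 13^1 ≡ 4 · 2 · 13 = 104.
104 mod 23 = 12, so 13^25 ≡ 12 (mod 23).

12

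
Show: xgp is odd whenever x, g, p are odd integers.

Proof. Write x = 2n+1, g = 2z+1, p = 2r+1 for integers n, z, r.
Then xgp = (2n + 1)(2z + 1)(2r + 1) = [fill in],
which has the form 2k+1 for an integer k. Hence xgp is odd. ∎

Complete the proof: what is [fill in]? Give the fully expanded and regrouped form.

2(4nrz + 2nr + 2nz + n + 2rz + r + z) + 1

(2n + 1)(2z + 1)(2r + 1) = 8nrz + 4nr + 4nz + 2n + 4rz + 2r + 2z + 1
= 2(4nrz + 2nr + 2nz + n + 2rz + r + z) + 1.
Since 4nrz + 2nr + 2nz + n + 2rz + r + z is an integer, the product is of the form 2k+1 for an integer k.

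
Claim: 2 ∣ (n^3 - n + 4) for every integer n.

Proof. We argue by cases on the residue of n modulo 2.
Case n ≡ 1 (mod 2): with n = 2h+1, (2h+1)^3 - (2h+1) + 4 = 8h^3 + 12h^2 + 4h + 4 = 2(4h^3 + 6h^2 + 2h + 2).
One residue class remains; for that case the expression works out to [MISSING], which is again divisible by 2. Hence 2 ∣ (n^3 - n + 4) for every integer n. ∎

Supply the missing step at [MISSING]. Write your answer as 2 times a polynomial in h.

The residues treated are {1}, so the missing case is n ≡ 0 (mod 2); write n = 2h.
Then (2h)^3 - (2h) + 4 = 8h^3 - 2h + 4 = 2(4h^3 - h + 2).

2(4h^3 - h + 2)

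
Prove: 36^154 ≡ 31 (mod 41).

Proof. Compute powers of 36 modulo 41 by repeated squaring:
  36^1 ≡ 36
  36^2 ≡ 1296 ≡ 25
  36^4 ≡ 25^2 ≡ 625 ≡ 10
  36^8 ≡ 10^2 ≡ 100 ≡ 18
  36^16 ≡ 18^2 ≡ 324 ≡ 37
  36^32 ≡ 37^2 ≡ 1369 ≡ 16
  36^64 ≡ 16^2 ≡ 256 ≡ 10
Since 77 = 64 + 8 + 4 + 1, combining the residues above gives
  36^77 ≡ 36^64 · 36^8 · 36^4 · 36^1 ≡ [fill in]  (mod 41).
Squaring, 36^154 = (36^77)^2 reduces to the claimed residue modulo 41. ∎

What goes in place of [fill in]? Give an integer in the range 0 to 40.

20

36^64 · 36^8 · 36^4 · 36^1 ≡ 10 · 18 · 10 · 36 = 64800.
64800 mod 41 = 20, so 36^77 ≡ 20 (mod 41).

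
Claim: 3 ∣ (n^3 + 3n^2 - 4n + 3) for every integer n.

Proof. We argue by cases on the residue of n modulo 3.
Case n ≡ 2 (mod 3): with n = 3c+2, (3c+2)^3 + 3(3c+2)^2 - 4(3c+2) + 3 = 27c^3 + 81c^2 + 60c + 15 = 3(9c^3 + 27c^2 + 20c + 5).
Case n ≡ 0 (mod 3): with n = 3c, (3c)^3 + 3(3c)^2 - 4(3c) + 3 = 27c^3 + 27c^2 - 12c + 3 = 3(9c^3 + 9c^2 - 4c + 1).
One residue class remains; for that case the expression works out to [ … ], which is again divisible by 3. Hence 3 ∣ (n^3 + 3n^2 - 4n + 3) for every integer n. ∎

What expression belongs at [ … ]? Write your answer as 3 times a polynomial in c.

3(9c^3 + 18c^2 + 5c + 1)

Only n ≡ 1 (mod 3) is unaccounted for. Put n = 3c+1:
(3c+1)^3 + 3(3c+1)^2 - 4(3c+1) + 3 expands to 27c^3 + 54c^2 + 15c + 3,
and factoring out 3 leaves 3(9c^3 + 18c^2 + 5c + 1).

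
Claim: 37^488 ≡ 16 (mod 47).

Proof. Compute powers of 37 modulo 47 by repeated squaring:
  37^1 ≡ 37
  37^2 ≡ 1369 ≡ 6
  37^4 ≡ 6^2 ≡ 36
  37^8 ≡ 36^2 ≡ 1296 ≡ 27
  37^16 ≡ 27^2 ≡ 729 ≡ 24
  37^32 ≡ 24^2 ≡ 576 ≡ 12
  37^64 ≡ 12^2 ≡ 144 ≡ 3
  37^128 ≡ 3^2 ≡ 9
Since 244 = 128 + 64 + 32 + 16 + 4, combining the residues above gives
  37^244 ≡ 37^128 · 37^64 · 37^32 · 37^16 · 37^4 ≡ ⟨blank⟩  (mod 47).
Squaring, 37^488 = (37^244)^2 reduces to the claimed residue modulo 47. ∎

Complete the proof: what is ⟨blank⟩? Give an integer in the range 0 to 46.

Multiply the listed residues: 9 · 3 · 12 · 24 · 36 = 27 → 324 → 7776 → 279936.
Reducing modulo 47: 279936 = 5956·47 + 4, so 37^244 ≡ 4.

4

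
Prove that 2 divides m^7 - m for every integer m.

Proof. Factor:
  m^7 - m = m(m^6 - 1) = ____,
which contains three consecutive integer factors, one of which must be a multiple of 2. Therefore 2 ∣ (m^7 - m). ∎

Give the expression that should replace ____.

(m - 1)m(m + 1)(m^4 + m^2 + 1)

m^6 - 1 = (m^2 - 1)(m^4 + m^2 + 1), and m^2 - 1 = (m-1)(m+1).
So m(m^6 - 1) = (m - 1)m(m + 1)(m^4 + m^2 + 1).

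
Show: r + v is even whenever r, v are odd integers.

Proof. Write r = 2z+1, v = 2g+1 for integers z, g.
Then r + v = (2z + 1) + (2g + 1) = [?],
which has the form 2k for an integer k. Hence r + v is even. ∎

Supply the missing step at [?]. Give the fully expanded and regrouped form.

2(g + z + 1)

(2z + 1) + (2g + 1) = 2g + 2z + 2
= 2(g + z + 1).
Since g + z + 1 is an integer, the sum is of the form 2k for an integer k.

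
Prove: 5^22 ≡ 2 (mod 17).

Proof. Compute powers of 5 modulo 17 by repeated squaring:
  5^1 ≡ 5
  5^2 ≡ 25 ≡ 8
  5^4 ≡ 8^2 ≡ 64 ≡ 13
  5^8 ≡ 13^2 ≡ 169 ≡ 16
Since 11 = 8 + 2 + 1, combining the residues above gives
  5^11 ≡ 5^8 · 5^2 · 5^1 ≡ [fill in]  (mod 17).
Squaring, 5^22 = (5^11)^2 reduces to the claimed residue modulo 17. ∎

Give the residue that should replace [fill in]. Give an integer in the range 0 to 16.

11

Multiply the listed residues: 16 · 8 · 5 = 128 → 640.
Reducing modulo 17: 640 = 37·17 + 11, so 5^11 ≡ 11.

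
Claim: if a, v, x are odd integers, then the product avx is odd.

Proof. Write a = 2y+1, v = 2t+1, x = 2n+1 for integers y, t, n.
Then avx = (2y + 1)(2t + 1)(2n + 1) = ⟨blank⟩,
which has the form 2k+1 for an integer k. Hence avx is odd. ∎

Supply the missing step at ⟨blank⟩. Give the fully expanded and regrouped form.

2(4nty + 2nt + 2ny + n + 2ty + t + y) + 1

Expanding: (2y + 1)(2t + 1)(2n + 1) = 8nty + 4nt + 4ny + 2n + 4ty + 2t + 2y + 1.
Every term except the constant is even, so this is 2(4nty + 2nt + 2ny + n + 2ty + t + y) + 1,
and 4nty + 2nt + 2ny + n + 2ty + t + y ∈ ℤ gives the required form.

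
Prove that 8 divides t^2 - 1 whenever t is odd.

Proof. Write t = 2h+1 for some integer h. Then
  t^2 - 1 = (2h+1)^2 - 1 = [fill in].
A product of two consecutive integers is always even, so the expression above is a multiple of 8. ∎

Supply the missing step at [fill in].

(2h+1)^2 - 1 = 4h^2 + 4h + 1 - 1 = 4h^2 + 4h = 4h(h+1).
Since h and h+1 are consecutive, h(h+1) is even, and 4·(even) is a multiple of 8.

4h(h + 1)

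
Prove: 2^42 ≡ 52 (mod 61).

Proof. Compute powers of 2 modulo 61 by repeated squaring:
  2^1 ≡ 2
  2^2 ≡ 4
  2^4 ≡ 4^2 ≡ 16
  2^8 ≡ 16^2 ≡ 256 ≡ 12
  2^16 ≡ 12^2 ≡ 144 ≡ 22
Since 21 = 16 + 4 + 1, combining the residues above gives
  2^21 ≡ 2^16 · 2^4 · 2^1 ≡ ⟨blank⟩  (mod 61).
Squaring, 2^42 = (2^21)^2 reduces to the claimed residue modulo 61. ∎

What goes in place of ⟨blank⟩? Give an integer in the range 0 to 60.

Multiply the listed residues: 22 · 16 · 2 = 352 → 704.
Reducing modulo 61: 704 = 11·61 + 33, so 2^21 ≡ 33.

33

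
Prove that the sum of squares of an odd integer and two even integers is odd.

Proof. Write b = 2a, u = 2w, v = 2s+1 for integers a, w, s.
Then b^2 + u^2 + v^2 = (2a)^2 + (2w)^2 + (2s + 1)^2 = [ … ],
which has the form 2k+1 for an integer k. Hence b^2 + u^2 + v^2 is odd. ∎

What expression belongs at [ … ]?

(2a)^2 + (2w)^2 + (2s + 1)^2 = 4a^2 + 4s^2 + 4s + 4w^2 + 1
= 2(2a^2 + 2s^2 + 2s + 2w^2) + 1.
Since 2a^2 + 2s^2 + 2s + 2w^2 is an integer, the sum of squares is of the form 2k+1 for an integer k.

2(2a^2 + 2s^2 + 2s + 2w^2) + 1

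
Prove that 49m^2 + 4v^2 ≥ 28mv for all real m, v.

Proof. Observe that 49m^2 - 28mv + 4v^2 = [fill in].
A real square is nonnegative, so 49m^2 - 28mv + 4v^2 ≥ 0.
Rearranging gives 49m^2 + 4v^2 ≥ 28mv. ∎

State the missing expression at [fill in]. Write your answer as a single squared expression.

49m^2 - 28mv + 4v^2 is a perfect-square trinomial: the outer terms are (7m)^2 and (2v)^2, and the cross term is -2·7m·2v.
So 49m^2 - 28mv + 4v^2 = (7m - 2v)^2 ≥ 0.

(7m - 2v)^2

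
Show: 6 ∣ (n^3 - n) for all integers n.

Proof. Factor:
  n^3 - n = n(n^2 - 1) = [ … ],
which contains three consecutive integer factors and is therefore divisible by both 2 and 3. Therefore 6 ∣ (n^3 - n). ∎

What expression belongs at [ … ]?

n(n^2 - 1) = n(n - 1)(n + 1) = (n - 1)n(n + 1).
These three factors are consecutive integers, so their product is divisible by 6.

(n - 1)n(n + 1)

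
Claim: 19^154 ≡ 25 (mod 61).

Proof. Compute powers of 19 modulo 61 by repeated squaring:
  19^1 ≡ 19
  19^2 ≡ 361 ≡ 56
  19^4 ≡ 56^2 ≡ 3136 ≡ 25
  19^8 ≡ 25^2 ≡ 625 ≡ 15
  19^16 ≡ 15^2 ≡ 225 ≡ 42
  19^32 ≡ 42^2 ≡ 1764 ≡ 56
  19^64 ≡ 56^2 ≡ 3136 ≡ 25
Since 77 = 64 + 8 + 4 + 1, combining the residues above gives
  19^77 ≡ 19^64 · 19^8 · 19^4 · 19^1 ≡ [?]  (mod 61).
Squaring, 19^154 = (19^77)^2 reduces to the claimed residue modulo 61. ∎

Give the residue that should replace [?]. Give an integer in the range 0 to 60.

5

19^64 · 19^8 · 19^4 · 19^1 ≡ 25 · 15 · 25 · 19 = 178125.
178125 mod 61 = 5, so 19^77 ≡ 5 (mod 61).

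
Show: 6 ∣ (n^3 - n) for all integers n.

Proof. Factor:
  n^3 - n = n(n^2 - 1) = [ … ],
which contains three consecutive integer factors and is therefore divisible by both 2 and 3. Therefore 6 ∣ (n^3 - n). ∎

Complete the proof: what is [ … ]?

n(n^2 - 1) = n(n - 1)(n + 1) = (n - 1)n(n + 1).
These three factors are consecutive integers, so their product is divisible by 6.

(n - 1)n(n + 1)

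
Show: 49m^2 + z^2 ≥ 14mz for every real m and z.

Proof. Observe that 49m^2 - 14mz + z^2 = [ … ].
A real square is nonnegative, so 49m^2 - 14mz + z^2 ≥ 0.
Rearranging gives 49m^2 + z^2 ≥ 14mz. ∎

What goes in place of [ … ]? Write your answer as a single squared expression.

The leading and trailing coefficients are 7^2 and 1^2, and 14 = 2·7·1, so the trinomial is (7m - z)^2.
Hence 49m^2 - 14mz + z^2 ≥ 0.

(7m - z)^2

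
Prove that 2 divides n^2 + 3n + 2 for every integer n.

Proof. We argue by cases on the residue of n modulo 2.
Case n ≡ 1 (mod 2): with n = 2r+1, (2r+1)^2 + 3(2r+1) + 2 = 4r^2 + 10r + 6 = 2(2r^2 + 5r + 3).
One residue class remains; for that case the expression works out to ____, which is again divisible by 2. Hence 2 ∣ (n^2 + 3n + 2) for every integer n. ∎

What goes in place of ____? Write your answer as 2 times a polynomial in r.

Only n ≡ 0 (mod 2) is unaccounted for. Put n = 2r:
(2r)^2 + 3(2r) + 2 expands to 4r^2 + 6r + 2,
and factoring out 2 leaves 2(2r^2 + 3r + 1).

2(2r^2 + 3r + 1)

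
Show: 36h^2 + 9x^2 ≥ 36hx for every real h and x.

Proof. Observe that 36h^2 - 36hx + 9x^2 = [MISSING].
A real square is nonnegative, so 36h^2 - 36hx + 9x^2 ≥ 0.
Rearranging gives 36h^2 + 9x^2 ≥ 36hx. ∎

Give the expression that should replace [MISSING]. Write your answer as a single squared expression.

(6h - 3x)^2

36h^2 - 36hx + 9x^2 is a perfect-square trinomial: the outer terms are (6h)^2 and (3x)^2, and the cross term is -2·6h·3x.
So 36h^2 - 36hx + 9x^2 = (6h - 3x)^2 ≥ 0.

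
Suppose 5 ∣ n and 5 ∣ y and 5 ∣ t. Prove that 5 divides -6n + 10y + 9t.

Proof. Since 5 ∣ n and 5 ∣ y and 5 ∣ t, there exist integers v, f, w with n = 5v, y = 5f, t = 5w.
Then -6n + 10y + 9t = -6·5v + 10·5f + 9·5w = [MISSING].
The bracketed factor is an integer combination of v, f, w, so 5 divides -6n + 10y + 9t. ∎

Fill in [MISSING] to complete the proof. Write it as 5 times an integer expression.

Pull the common 5 out of every term: -6·5v + 10·5f + 9·5w = 5(10f - 6v + 9w).
10f - 6v + 9w is an integer, which exhibits the divisibility.

5(10f - 6v + 9w)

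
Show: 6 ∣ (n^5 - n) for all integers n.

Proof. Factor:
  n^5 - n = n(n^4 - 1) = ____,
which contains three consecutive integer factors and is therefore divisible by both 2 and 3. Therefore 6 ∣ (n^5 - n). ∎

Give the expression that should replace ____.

(n - 1)n(n + 1)(n^2 + 1)

n^4 - 1 = (n^2 - 1)(n^2 + 1), and n^2 - 1 = (n-1)(n+1).
So n(n^4 - 1) = (n - 1)n(n + 1)(n^2 + 1).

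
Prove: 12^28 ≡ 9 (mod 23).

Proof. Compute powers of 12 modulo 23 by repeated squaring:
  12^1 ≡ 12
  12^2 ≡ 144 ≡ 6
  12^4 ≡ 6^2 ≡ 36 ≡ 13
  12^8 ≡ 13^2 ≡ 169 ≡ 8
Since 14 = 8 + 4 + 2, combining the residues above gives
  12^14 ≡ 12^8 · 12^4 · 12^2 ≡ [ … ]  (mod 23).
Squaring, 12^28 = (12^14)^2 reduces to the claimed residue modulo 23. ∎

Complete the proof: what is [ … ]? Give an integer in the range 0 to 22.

3

Multiply the listed residues: 8 · 13 · 6 = 104 → 624.
Reducing modulo 23: 624 = 27·23 + 3, so 12^14 ≡ 3.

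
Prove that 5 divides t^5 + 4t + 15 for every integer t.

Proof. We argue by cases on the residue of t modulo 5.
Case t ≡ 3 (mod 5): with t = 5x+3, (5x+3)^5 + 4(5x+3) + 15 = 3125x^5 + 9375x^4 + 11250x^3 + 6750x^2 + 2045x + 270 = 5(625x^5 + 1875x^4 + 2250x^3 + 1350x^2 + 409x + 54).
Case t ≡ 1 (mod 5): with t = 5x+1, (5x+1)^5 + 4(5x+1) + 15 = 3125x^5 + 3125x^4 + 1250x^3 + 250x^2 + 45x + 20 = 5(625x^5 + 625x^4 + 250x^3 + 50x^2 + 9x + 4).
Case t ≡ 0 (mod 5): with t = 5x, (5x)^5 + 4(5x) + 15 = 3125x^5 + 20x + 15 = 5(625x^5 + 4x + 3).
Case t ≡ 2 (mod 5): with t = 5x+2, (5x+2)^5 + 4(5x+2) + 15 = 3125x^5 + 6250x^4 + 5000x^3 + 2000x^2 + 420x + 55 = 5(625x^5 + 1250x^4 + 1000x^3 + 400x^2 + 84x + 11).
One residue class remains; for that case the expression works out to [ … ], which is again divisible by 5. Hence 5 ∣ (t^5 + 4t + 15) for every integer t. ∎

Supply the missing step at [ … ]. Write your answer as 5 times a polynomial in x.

5(625x^5 + 2500x^4 + 4000x^3 + 3200x^2 + 1284x + 211)

The residues treated are {3, 1, 0, 2}, so the missing case is t ≡ 4 (mod 5); write t = 5x+4.
Then (5x+4)^5 + 4(5x+4) + 15 = 3125x^5 + 12500x^4 + 20000x^3 + 16000x^2 + 6420x + 1055 = 5(625x^5 + 2500x^4 + 4000x^3 + 3200x^2 + 1284x + 211).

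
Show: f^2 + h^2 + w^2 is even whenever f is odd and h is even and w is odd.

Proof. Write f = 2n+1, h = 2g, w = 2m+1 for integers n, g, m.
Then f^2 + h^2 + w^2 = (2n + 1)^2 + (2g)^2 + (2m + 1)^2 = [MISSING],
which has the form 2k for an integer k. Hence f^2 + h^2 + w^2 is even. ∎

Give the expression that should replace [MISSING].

Expanding: (2n + 1)^2 + (2g)^2 + (2m + 1)^2 = 4g^2 + 4m^2 + 4m + 4n^2 + 4n + 2.
Every term is even; pulling out the factor of 2 gives 2(2g^2 + 2m^2 + 2m + 2n^2 + 2n + 1).

2(2g^2 + 2m^2 + 2m + 2n^2 + 2n + 1)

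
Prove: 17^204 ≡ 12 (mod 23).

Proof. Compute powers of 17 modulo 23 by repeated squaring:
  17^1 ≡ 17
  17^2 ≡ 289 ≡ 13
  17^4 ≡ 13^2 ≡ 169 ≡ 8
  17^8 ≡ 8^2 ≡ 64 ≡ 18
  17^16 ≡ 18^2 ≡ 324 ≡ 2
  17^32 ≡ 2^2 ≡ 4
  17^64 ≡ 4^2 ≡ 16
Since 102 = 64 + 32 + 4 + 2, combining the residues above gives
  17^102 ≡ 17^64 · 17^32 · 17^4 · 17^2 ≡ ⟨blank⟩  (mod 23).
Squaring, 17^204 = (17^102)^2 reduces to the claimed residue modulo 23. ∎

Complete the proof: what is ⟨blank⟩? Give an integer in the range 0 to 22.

17^64 · 17^32 · 17^4 · 17^2 ≡ 16 · 4 · 8 · 13 = 6656.
6656 mod 23 = 9, so 17^102 ≡ 9 (mod 23).

9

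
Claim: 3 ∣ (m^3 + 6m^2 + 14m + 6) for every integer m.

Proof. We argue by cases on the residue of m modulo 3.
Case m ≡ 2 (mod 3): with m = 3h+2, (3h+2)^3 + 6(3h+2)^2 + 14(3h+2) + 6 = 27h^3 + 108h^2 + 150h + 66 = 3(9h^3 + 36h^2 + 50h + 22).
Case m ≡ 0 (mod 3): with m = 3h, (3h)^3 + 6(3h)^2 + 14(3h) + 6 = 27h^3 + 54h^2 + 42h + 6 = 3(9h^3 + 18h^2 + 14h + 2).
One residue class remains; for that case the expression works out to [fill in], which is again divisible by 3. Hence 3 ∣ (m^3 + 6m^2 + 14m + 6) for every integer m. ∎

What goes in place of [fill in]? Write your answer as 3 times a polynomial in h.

The residues treated are {2, 0}, so the missing case is m ≡ 1 (mod 3); write m = 3h+1.
Then (3h+1)^3 + 6(3h+1)^2 + 14(3h+1) + 6 = 27h^3 + 81h^2 + 87h + 27 = 3(9h^3 + 27h^2 + 29h + 9).

3(9h^3 + 27h^2 + 29h + 9)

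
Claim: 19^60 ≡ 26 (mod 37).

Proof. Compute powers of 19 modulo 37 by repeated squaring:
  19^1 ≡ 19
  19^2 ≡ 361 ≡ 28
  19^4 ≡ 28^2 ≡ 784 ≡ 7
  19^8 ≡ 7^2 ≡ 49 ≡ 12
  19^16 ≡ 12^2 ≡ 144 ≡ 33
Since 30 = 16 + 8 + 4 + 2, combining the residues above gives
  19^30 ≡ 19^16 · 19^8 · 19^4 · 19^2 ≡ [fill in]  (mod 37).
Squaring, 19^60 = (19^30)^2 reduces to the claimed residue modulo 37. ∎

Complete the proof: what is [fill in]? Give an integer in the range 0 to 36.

27

19^16 · 19^8 · 19^4 · 19^2 ≡ 33 · 12 · 7 · 28 = 77616.
77616 mod 37 = 27, so 19^30 ≡ 27 (mod 37).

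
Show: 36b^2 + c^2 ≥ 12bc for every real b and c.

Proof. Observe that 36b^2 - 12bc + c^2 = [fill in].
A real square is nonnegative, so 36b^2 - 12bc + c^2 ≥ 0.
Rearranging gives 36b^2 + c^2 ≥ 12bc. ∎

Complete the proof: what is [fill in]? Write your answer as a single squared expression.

(6b - c)^2

36b^2 - 12bc + c^2 is a perfect-square trinomial: the outer terms are (6b)^2 and (c)^2, and the cross term is -2·6b·c.
So 36b^2 - 12bc + c^2 = (6b - c)^2 ≥ 0.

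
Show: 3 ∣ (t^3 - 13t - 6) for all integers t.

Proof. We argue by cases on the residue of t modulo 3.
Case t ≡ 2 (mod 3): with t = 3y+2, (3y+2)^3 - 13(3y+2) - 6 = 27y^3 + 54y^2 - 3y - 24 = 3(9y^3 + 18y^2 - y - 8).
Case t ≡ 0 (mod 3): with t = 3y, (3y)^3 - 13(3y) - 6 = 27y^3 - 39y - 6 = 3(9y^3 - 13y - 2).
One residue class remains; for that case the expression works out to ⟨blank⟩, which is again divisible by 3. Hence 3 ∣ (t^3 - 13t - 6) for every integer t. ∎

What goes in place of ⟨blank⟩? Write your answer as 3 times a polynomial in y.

Only t ≡ 1 (mod 3) is unaccounted for. Put t = 3y+1:
(3y+1)^3 - 13(3y+1) - 6 expands to 27y^3 + 27y^2 - 30y - 18,
and factoring out 3 leaves 3(9y^3 + 9y^2 - 10y - 6).

3(9y^3 + 9y^2 - 10y - 6)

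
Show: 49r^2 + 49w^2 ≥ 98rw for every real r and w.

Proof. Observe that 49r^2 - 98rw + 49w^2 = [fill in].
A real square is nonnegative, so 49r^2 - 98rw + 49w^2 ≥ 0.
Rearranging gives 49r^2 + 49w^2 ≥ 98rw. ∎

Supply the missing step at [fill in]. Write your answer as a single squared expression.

(7r - 7w)^2

The leading and trailing coefficients are 7^2 and 7^2, and 98 = 2·7·7, so the trinomial is (7r - 7w)^2.
Hence 49r^2 - 98rw + 49w^2 ≥ 0.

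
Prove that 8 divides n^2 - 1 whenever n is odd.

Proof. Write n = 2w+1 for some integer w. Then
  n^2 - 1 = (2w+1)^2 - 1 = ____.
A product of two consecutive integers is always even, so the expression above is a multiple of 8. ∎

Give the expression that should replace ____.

(2w+1)^2 - 1 = 4w^2 + 4w + 1 - 1 = 4w^2 + 4w = 4w(w+1).
Since w and w+1 are consecutive, w(w+1) is even, and 4·(even) is a multiple of 8.

4w(w + 1)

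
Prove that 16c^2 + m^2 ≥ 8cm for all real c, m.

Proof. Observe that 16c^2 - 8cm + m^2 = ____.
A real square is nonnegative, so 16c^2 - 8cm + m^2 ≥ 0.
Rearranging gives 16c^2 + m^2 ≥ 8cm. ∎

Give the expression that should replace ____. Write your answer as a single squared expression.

The leading and trailing coefficients are 4^2 and 1^2, and 8 = 2·4·1, so the trinomial is (4c - m)^2.
Hence 16c^2 - 8cm + m^2 ≥ 0.

(4c - m)^2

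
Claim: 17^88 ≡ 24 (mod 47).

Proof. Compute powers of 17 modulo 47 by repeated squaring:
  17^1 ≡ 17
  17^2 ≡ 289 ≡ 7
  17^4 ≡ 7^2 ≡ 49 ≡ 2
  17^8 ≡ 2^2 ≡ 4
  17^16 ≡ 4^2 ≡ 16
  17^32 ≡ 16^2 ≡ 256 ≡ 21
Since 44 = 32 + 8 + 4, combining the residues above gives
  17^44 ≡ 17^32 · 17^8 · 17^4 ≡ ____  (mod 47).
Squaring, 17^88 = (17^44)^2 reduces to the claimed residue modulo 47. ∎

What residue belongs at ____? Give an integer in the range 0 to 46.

Multiply the listed residues: 21 · 4 · 2 = 84 → 168.
Reducing modulo 47: 168 = 3·47 + 27, so 17^44 ≡ 27.

27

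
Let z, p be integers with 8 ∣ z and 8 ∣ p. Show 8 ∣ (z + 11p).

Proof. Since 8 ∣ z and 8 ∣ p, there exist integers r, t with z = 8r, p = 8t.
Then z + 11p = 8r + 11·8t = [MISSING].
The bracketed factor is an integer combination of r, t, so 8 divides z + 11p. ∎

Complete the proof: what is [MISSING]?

Each term has a factor of 8: 8r + 11·8t = 8·(r + 11t).
Since r + 11t is an integer, 8 ∣ (z + 11p).

8(r + 11t)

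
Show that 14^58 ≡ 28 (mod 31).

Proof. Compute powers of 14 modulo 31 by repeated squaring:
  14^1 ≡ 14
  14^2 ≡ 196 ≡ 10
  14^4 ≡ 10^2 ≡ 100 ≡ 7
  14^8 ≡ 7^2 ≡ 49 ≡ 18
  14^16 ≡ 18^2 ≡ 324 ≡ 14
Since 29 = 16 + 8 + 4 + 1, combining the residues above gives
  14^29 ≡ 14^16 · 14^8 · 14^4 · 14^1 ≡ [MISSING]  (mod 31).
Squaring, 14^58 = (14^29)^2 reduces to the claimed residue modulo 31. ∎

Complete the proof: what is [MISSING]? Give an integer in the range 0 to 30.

20

Multiply the listed residues: 14 · 18 · 7 · 14 = 252 → 1764 → 24696.
Reducing modulo 31: 24696 = 796·31 + 20, so 14^29 ≡ 20.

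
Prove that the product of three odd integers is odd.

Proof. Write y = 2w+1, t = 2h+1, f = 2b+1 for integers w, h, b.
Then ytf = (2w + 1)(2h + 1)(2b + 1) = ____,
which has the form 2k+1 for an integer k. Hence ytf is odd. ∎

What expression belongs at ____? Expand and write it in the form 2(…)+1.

Expanding: (2w + 1)(2h + 1)(2b + 1) = 8bhw + 4bh + 4bw + 2b + 4hw + 2h + 2w + 1.
Every term except the constant is even, so this is 2(4bhw + 2bh + 2bw + b + 2hw + h + w) + 1,
and 4bhw + 2bh + 2bw + b + 2hw + h + w ∈ ℤ gives the required form.

2(4bhw + 2bh + 2bw + b + 2hw + h + w) + 1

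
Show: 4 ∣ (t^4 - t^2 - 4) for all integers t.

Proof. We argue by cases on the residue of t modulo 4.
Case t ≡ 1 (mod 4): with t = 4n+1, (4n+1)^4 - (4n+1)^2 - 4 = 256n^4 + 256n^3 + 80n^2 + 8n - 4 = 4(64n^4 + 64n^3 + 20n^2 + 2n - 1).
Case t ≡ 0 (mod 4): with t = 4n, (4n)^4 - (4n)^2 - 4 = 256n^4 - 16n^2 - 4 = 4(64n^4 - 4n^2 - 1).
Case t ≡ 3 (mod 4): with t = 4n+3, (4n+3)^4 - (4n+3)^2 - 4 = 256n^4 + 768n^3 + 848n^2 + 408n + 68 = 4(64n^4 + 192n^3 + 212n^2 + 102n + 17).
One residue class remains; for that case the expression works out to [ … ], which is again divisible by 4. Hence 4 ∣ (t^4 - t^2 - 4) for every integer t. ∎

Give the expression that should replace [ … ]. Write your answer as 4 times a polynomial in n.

4(64n^4 + 128n^3 + 92n^2 + 28n + 2)

The residues treated are {1, 0, 3}, so the missing case is t ≡ 2 (mod 4); write t = 4n+2.
Then (4n+2)^4 - (4n+2)^2 - 4 = 256n^4 + 512n^3 + 368n^2 + 112n + 8 = 4(64n^4 + 128n^3 + 92n^2 + 28n + 2).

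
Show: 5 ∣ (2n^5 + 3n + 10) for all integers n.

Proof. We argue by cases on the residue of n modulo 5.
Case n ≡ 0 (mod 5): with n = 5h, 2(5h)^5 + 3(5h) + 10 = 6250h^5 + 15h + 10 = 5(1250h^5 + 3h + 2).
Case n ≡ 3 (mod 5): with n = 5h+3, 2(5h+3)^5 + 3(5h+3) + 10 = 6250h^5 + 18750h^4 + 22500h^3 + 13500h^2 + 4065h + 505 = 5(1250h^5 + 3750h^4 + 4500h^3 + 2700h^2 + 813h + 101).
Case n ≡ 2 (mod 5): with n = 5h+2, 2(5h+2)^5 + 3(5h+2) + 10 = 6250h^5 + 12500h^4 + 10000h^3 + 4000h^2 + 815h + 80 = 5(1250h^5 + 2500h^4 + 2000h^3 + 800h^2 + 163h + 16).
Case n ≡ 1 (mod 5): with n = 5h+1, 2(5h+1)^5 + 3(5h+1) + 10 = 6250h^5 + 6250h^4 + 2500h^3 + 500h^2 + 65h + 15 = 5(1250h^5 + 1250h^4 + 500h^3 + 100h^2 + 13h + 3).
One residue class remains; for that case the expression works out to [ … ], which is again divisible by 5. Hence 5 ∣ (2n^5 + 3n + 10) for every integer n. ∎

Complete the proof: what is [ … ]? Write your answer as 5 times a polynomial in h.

5(1250h^5 + 5000h^4 + 8000h^3 + 6400h^2 + 2563h + 414)

Only n ≡ 4 (mod 5) is unaccounted for. Put n = 5h+4:
2(5h+4)^5 + 3(5h+4) + 10 expands to 6250h^5 + 25000h^4 + 40000h^3 + 32000h^2 + 12815h + 2070,
and factoring out 5 leaves 5(1250h^5 + 5000h^4 + 8000h^3 + 6400h^2 + 2563h + 414).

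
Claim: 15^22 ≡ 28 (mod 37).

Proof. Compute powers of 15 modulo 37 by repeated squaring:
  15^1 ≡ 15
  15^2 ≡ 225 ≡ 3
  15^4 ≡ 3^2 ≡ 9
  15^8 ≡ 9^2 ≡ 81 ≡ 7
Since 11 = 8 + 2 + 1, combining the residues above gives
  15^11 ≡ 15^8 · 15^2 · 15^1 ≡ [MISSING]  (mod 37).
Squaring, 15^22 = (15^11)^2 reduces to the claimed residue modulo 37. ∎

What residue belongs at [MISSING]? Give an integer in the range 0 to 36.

19

Multiply the listed residues: 7 · 3 · 15 = 21 → 315.
Reducing modulo 37: 315 = 8·37 + 19, so 15^11 ≡ 19.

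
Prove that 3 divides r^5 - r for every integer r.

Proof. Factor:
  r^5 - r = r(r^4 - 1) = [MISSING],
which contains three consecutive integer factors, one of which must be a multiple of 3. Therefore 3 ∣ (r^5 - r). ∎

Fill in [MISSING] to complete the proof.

r^4 - 1 = (r^2 - 1)(r^2 + 1), and r^2 - 1 = (r-1)(r+1).
So r(r^4 - 1) = (r - 1)r(r + 1)(r^2 + 1).

(r - 1)r(r + 1)(r^2 + 1)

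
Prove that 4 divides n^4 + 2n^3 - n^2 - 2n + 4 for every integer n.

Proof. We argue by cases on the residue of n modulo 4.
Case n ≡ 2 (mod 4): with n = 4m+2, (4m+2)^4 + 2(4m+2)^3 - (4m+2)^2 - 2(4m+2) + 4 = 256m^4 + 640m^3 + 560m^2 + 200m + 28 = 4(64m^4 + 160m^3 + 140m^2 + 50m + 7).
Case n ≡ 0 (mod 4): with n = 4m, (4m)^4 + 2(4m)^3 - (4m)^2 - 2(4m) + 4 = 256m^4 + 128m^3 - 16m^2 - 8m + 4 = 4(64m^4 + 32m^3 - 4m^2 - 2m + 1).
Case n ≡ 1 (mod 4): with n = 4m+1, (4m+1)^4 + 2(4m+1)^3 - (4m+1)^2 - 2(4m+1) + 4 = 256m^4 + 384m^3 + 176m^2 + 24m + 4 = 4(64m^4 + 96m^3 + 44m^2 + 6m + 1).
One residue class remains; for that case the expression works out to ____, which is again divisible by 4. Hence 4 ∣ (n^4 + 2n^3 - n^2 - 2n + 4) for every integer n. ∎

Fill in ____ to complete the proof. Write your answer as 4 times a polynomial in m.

4(64m^4 + 224m^3 + 284m^2 + 154m + 31)

The residues treated are {2, 0, 1}, so the missing case is n ≡ 3 (mod 4); write n = 4m+3.
Then (4m+3)^4 + 2(4m+3)^3 - (4m+3)^2 - 2(4m+3) + 4 = 256m^4 + 896m^3 + 1136m^2 + 616m + 124 = 4(64m^4 + 224m^3 + 284m^2 + 154m + 31).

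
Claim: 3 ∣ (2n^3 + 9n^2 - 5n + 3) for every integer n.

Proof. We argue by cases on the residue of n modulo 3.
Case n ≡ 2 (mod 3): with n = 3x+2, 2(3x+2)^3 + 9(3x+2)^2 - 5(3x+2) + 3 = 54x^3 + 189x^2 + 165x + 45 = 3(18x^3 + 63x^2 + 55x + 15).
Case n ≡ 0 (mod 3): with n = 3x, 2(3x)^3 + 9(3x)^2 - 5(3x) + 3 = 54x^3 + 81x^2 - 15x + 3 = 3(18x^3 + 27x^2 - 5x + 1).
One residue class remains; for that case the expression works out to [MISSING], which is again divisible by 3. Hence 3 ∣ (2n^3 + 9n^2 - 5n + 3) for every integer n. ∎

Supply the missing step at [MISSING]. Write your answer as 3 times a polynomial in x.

3(18x^3 + 45x^2 + 19x + 3)

The residues treated are {2, 0}, so the missing case is n ≡ 1 (mod 3); write n = 3x+1.
Then 2(3x+1)^3 + 9(3x+1)^2 - 5(3x+1) + 3 = 54x^3 + 135x^2 + 57x + 9 = 3(18x^3 + 45x^2 + 19x + 3).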